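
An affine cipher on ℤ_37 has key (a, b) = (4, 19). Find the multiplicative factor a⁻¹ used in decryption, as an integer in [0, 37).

28

gcd(37, 4) by repeated division:
37 = 9·4 + 1
4 = 4·1 + 0
Since gcd(4, 37) = 1, back-substitute to write 1 as a combination:
1 = 37 − 9·4
Thus 4·(-9) ≡ 1 (mod 37); reducing, -9 mod 37 = 28.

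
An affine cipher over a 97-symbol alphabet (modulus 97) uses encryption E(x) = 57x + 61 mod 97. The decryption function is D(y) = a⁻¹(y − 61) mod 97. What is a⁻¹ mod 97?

80

gcd(97, 57) by repeated division:
97 = 1·57 + 40
57 = 1·40 + 17
40 = 2·17 + 6
17 = 2·6 + 5
6 = 1·5 + 1
5 = 5·1 + 0
Since gcd(57, 97) = 1, back-substitute to write 1 as a combination:
1 = 6 − 5
1 = −17 + 3·6
1 = 3·40 − 7·17
1 = −7·57 + 10·40
1 = 10·97 − 17·57
Thus 57·(-17) ≡ 1 (mod 97); reducing, -17 mod 97 = 80.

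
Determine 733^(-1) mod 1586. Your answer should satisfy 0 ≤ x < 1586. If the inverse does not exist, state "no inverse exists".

gcd(1586, 733) by repeated division:
1586 = 2×733 + 120
733 = 6×120 + 13
120 = 9×13 + 3
13 = 4×3 + 1
3 = 3×1 + 0
Since gcd(733, 1586) = 1, back-substitute to write 1 as a combination:
1 = 13 − 4·3
1 = −4·120 + 37·13
1 = 37·733 − 226·120
1 = −226·1586 + 489·733
So 733·489 ≡ 1 (mod 1586).

489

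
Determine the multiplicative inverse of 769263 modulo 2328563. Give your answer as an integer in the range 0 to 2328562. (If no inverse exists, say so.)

gcd(2328563, 769263) by repeated division:
2328563 = 3×769263 + 20774
769263 = 37×20774 + 625
20774 = 33×625 + 149
625 = 4×149 + 29
149 = 5×29 + 4
29 = 7×4 + 1
4 = 4×1 + 0
The gcd is 1. Working backward:
1 = 29 − 7·4
1 = −7·149 + 36·29
1 = 36·625 − 151·149
1 = −151·20774 + 5019·625
1 = 5019·769263 − 185854·20774
1 = −185854·2328563 + 562581·769263
So 769263·562581 ≡ 1 (mod 2328563).

562581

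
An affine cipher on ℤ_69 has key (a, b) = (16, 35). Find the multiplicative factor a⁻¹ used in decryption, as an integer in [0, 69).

13

Extended Euclidean algorithm:
69 = 4·16 + 5
16 = 3·5 + 1
5 = 5·1 + 0
Since gcd(16, 69) = 1, back-substitute to write 1 as a combination:
1 = 16 − 3·5
1 = −3·69 + 13·16
So 16·13 ≡ 1 (mod 69).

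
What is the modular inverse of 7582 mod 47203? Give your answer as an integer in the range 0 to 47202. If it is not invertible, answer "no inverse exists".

gcd(47203, 7582) by repeated division:
47203 = 6×7582 + 1711
7582 = 4×1711 + 738
1711 = 2×738 + 235
738 = 3×235 + 33
235 = 7×33 + 4
33 = 8×4 + 1
4 = 4×1 + 0
The gcd is 1. Working backward:
1 = 33 − 8·4
1 = −8·235 + 57·33
1 = 57·738 − 179·235
1 = −179·1711 + 415·738
1 = 415·7582 − 1839·1711
1 = −1839·47203 + 11449·7582
So 7582·11449 ≡ 1 (mod 47203).

11449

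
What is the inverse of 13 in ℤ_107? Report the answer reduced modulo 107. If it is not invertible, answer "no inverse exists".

Apply the Euclidean algorithm to 107 and 13:
107 = 8×13 + 3
13 = 4×3 + 1
3 = 3×1 + 0
The gcd is 1. Working backward:
1 = 13 − 4·3
1 = −4·107 + 33·13
So 13·33 ≡ 1 (mod 107).

33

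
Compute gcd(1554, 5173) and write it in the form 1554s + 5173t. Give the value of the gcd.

7

Euclidean algorithm:
5173 = 3*1554 + 511
1554 = 3*511 + 21
511 = 24*21 + 7
21 = 3*7 + 0
gcd(1554, 5173) = 7.
Express as a combination:
7 = 511 − 24·21
7 = −24·1554 + 73·511
7 = 73·5173 − 243·1554
So 7 = (73)·5173 + (-243)·1554.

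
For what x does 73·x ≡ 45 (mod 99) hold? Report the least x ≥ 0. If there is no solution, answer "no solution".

63

First find gcd(73, 99):
99 = 1·73 + 26
73 = 2·26 + 21
26 = 1·21 + 5
21 = 4·5 + 1
5 = 5·1 + 0
gcd = 1, so a unique solution mod 99 exists.
Back-substitute for the Bézout coefficients:
1 = 21 − 4·5
1 = −4·26 + 5·21
1 = 5·73 − 14·26
1 = −14·99 + 19·73
So 73·(19) ≡ 1 (mod 99), giving 73⁻¹ ≡ 19.
x ≡ 73⁻¹·45 ≡ 19·45 ≡ 63 (mod 99).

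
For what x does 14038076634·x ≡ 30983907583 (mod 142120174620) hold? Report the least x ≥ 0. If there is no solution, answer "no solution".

gcd(14038076634, 142120174620):
142120174620 = 10*14038076634 + 1739408280
14038076634 = 8*1739408280 + 122810394
1739408280 = 14*122810394 + 20062764
122810394 = 6*20062764 + 2433810
20062764 = 8*2433810 + 592284
2433810 = 4*592284 + 64674
592284 = 9*64674 + 10218
64674 = 6*10218 + 3366
10218 = 3*3366 + 120
3366 = 28*120 + 6
120 = 20*6 + 0
gcd = 6, but 6 ∤ 30983907583, so the congruence has no solution.

no solution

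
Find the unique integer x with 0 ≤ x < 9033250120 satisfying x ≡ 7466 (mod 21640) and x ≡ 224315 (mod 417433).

871406986

Write x = 7466 + 21640·k. Then 21640·k ≡ 224315 − 7466 ≡ 216849 (mod 417433).
Need 21640⁻¹ mod 417433. Extended Euclid on (417433, 21640):
417433 = 19·21640 + 6273
21640 = 3·6273 + 2821
6273 = 2·2821 + 631
2821 = 4·631 + 297
631 = 2·297 + 37
297 = 8·37 + 1
37 = 37·1 + 0
Back-substitute:
1 = 297 − 8·37
1 = −8·631 + 17·297
1 = 17·2821 − 76·631
1 = −76·6273 + 169·2821
1 = 169·21640 − 583·6273
1 = −583·417433 + 11246·21640
21640⁻¹ ≡ 11246 (mod 417433), so k ≡ 11246·216849 ≡ 40268 (mod 417433).
x = 7466 + 21640·40268 = 871406986.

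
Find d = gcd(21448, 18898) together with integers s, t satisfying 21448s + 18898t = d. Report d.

2

Euclidean algorithm:
21448 = 1*18898 + 2550
18898 = 7*2550 + 1048
2550 = 2*1048 + 454
1048 = 2*454 + 140
454 = 3*140 + 34
140 = 4*34 + 4
34 = 8*4 + 2
4 = 2*2 + 0
gcd(21448, 18898) = 2.
Back-substituting:
2 = 34 − 8·4
2 = −8·140 + 33·34
2 = 33·454 − 107·140
2 = −107·1048 + 247·454
2 = 247·2550 − 601·1048
2 = −601·18898 + 4454·2550
2 = 4454·21448 − 5055·18898
So 2 = (4454)·21448 + (-5055)·18898.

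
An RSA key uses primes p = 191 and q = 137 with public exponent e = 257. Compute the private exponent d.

13473

φ(n) = (p−1)(q−1) = 190·136 = 25840.
Need d with 257·d ≡ 1 (mod 25840). Apply the extended Euclidean algorithm:
25840 = 100·257 + 140
257 = 1·140 + 117
140 = 1·117 + 23
117 = 5·23 + 2
23 = 11·2 + 1
2 = 2·1 + 0
Back-substitute:
1 = 23 − 11·2
1 = −11·117 + 56·23
1 = 56·140 − 67·117
1 = −67·257 + 123·140
1 = 123·25840 − 12367·257
So 257·(-12367) ≡ 1 (mod 25840), hence d ≡ -12367 ≡ 13473 (mod 25840).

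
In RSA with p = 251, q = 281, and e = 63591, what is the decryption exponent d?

65511

φ(n) = (p−1)(q−1) = 250·280 = 70000.
Need d with 63591·d ≡ 1 (mod 70000). Apply the extended Euclidean algorithm:
70000 = 1*63591 + 6409
63591 = 9*6409 + 5910
6409 = 1*5910 + 499
5910 = 11*499 + 421
499 = 1*421 + 78
421 = 5*78 + 31
78 = 2*31 + 16
31 = 1*16 + 15
16 = 1*15 + 1
15 = 15*1 + 0
Back-substitute:
1 = 16 − 15
1 = −31 + 2·16
1 = 2·78 − 5·31
1 = −5·421 + 27·78
1 = 27·499 − 32·421
1 = −32·5910 + 379·499
1 = 379·6409 − 411·5910
1 = −411·63591 + 4078·6409
1 = 4078·70000 − 4489·63591
So 63591·(-4489) ≡ 1 (mod 70000), hence d ≡ -4489 ≡ 65511 (mod 70000).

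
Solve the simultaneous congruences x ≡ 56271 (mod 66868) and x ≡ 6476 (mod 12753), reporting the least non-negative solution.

Write x = 56271 + 66868·k. Then 66868·k ≡ 6476 − 56271 ≡ 1217 (mod 12753).
Need 66868⁻¹ mod 12753. Extended Euclid on (12753, 3103):
12753 = 4×3103 + 341
3103 = 9×341 + 34
341 = 10×34 + 1
34 = 34×1 + 0
Back-substitute:
1 = 341 − 10·34
1 = −10·3103 + 91·341
1 = 91·12753 − 374·3103
66868⁻¹ ≡ 12379 (mod 12753), so k ≡ 12379·1217 ≡ 3950 (mod 12753).
x = 56271 + 66868·3950 = 264184871.

264184871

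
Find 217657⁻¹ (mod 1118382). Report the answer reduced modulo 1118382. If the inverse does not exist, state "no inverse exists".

Extended Euclidean algorithm:
1118382 = 5*217657 + 30097
217657 = 7*30097 + 6978
30097 = 4*6978 + 2185
6978 = 3*2185 + 423
2185 = 5*423 + 70
423 = 6*70 + 3
70 = 23*3 + 1
3 = 3*1 + 0
The gcd is 1. Working backward:
1 = 70 − 23·3
1 = −23·423 + 139·70
1 = 139·2185 − 718·423
1 = −718·6978 + 2293·2185
1 = 2293·30097 − 9890·6978
1 = −9890·217657 + 71523·30097
1 = 71523·1118382 − 367505·217657
Thus 217657·(-367505) ≡ 1 (mod 1118382); reducing, -367505 mod 1118382 = 750877.

750877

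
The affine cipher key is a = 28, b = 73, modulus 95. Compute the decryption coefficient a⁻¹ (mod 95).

17

Extended Euclidean algorithm:
95 = 3×28 + 11
28 = 2×11 + 6
11 = 1×6 + 5
6 = 1×5 + 1
5 = 5×1 + 0
Since gcd(28, 95) = 1, back-substitute to write 1 as a combination:
1 = 6 − 5
1 = −11 + 2·6
1 = 2·28 − 5·11
1 = −5·95 + 17·28
So 28·17 ≡ 1 (mod 95).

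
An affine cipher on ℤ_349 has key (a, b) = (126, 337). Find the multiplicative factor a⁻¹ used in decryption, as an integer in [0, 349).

Extended Euclidean algorithm:
349 = 2·126 + 97
126 = 1·97 + 29
97 = 3·29 + 10
29 = 2·10 + 9
10 = 1·9 + 1
9 = 9·1 + 0
Since gcd(126, 349) = 1, back-substitute to write 1 as a combination:
1 = 10 − 9
1 = −29 + 3·10
1 = 3·97 − 10·29
1 = −10·126 + 13·97
1 = 13·349 − 36·126
Thus 126·(-36) ≡ 1 (mod 349); reducing, -36 mod 349 = 313.

313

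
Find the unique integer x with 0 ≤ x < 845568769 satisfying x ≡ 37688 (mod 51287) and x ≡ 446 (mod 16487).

723235675

Write x = 37688 + 51287·k. Then 51287·k ≡ 446 − 37688 ≡ 12219 (mod 16487).
Need 51287⁻¹ mod 16487. Extended Euclid on (16487, 1826):
16487 = 9*1826 + 53
1826 = 34*53 + 24
53 = 2*24 + 5
24 = 4*5 + 4
5 = 1*4 + 1
4 = 4*1 + 0
Back-substitute:
1 = 5 − 4
1 = −24 + 5·5
1 = 5·53 − 11·24
1 = −11·1826 + 379·53
1 = 379·16487 − 3422·1826
51287⁻¹ ≡ 13065 (mod 16487), so k ≡ 13065·12219 ≡ 14101 (mod 16487).
x = 37688 + 51287·14101 = 723235675.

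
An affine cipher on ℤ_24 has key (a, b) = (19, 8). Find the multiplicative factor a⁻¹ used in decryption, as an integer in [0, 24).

Run Euclid on (24, 19):
24 = 1·19 + 5
19 = 3·5 + 4
5 = 1·4 + 1
4 = 4·1 + 0
The gcd is 1. Working backward:
1 = 5 − 4
1 = −19 + 4·5
1 = 4·24 − 5·19
So 19·(-5) ≡ 1 (mod 24), and -5 ≡ 19 (mod 24).

19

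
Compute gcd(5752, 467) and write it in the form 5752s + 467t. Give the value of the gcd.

1

Euclidean algorithm:
5752 = 12*467 + 148
467 = 3*148 + 23
148 = 6*23 + 10
23 = 2*10 + 3
10 = 3*3 + 1
3 = 3*1 + 0
gcd(5752, 467) = 1.
Express as a combination:
1 = 10 − 3·3
1 = −3·23 + 7·10
1 = 7·148 − 45·23
1 = −45·467 + 142·148
1 = 142·5752 − 1749·467
So 1 = (142)·5752 + (-1749)·467.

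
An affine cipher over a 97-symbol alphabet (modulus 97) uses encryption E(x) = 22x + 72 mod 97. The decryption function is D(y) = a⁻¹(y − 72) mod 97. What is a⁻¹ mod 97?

75

Extended Euclidean algorithm:
97 = 4*22 + 9
22 = 2*9 + 4
9 = 2*4 + 1
4 = 4*1 + 0
gcd = 1, so the inverse exists. Back-substitute:
1 = 9 − 2·4
1 = −2·22 + 5·9
1 = 5·97 − 22·22
So 22·(-22) ≡ 1 (mod 97), and -22 ≡ 75 (mod 97).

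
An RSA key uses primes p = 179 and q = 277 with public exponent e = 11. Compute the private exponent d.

22331

φ(n) = (p−1)(q−1) = 178·276 = 49128.
Need d with 11·d ≡ 1 (mod 49128). Apply the extended Euclidean algorithm:
49128 = 4466*11 + 2
11 = 5*2 + 1
2 = 2*1 + 0
Back-substitute:
1 = 11 − 5·2
1 = −5·49128 + 22331·11
So 11·22331 ≡ 1 (mod 49128), hence d = 22331.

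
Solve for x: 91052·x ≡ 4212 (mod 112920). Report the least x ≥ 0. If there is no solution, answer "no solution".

First find gcd(91052, 112920):
112920 = 1·91052 + 21868
91052 = 4·21868 + 3580
21868 = 6·3580 + 388
3580 = 9·388 + 88
388 = 4·88 + 36
88 = 2·36 + 16
36 = 2·16 + 4
16 = 4·4 + 0
gcd = 4 and 4 | 4212, so solutions exist. Divide through by 4: 22763x ≡ 1053 (mod 28230).
Now find 22763⁻¹ mod 28230:
28230 = 1*22763 + 5467
22763 = 4*5467 + 895
5467 = 6*895 + 97
895 = 9*97 + 22
97 = 4*22 + 9
22 = 2*9 + 4
9 = 2*4 + 1
4 = 4*1 + 0
Back-substitute:
1 = 9 − 2·4
1 = −2·22 + 5·9
1 = 5·97 − 22·22
1 = −22·895 + 203·97
1 = 203·5467 − 1240·895
1 = −1240·22763 + 5163·5467
1 = 5163·28230 − 6403·22763
So 22763·(-6403) ≡ 1 (mod 28230), i.e. 22763⁻¹ ≡ 21827.
Then x ≡ 21827·1053 ≡ 4611 (mod 28230); the smallest non-negative solution is x = 4611.

4611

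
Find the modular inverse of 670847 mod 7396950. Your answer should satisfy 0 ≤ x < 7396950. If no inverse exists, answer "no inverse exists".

gcd(7396950, 670847) by repeated division:
7396950 = 11*670847 + 17633
670847 = 38*17633 + 793
17633 = 22*793 + 187
793 = 4*187 + 45
187 = 4*45 + 7
45 = 6*7 + 3
7 = 2*3 + 1
3 = 3*1 + 0
The gcd is 1. Working backward:
1 = 7 − 2·3
1 = −2·45 + 13·7
1 = 13·187 − 54·45
1 = −54·793 + 229·187
1 = 229·17633 − 5092·793
1 = −5092·670847 + 193725·17633
1 = 193725·7396950 − 2136067·670847
Thus 670847·(-2136067) ≡ 1 (mod 7396950); reducing, -2136067 mod 7396950 = 5260883.

5260883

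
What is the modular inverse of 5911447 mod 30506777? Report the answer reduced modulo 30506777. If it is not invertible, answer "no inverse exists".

6848091

Run Euclid on (30506777, 5911447):
30506777 = 5*5911447 + 949542
5911447 = 6*949542 + 214195
949542 = 4*214195 + 92762
214195 = 2*92762 + 28671
92762 = 3*28671 + 6749
28671 = 4*6749 + 1675
6749 = 4*1675 + 49
1675 = 34*49 + 9
49 = 5*9 + 4
9 = 2*4 + 1
4 = 4*1 + 0
gcd = 1, so the inverse exists. Back-substitute:
1 = 9 − 2·4
1 = −2·49 + 11·9
1 = 11·1675 − 376·49
1 = −376·6749 + 1515·1675
1 = 1515·28671 − 6436·6749
1 = −6436·92762 + 20823·28671
1 = 20823·214195 − 48082·92762
1 = −48082·949542 + 213151·214195
1 = 213151·5911447 − 1326988·949542
1 = −1326988·30506777 + 6848091·5911447
So 5911447·6848091 ≡ 1 (mod 30506777).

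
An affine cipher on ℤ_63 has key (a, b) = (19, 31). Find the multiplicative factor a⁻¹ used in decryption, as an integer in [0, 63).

Extended Euclidean algorithm:
63 = 3*19 + 6
19 = 3*6 + 1
6 = 6*1 + 0
gcd = 1, so the inverse exists. Back-substitute:
1 = 19 − 3·6
1 = −3·63 + 10·19
So 19·10 ≡ 1 (mod 63).

10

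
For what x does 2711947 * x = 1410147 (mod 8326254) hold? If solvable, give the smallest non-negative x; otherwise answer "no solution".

First find gcd(2711947, 8326254):
8326254 = 3·2711947 + 190413
2711947 = 14·190413 + 46165
190413 = 4·46165 + 5753
46165 = 8·5753 + 141
5753 = 40·141 + 113
141 = 1·113 + 28
113 = 4·28 + 1
28 = 28·1 + 0
gcd = 1, so a unique solution mod 8326254 exists.
Back-substitute for the Bézout coefficients:
1 = 113 − 4·28
1 = −4·141 + 5·113
1 = 5·5753 − 204·141
1 = −204·46165 + 1637·5753
1 = 1637·190413 − 6752·46165
1 = −6752·2711947 + 96165·190413
1 = 96165·8326254 − 295247·2711947
So 2711947·(-295247) ≡ 1 (mod 8326254), giving 2711947⁻¹ ≡ 8031007.
x ≡ 2711947⁻¹·1410147 ≡ 8031007·1410147 ≡ 4333707 (mod 8326254).

4333707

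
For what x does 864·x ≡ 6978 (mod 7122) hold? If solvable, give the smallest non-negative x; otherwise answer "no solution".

First find gcd(864, 7122):
7122 = 8*864 + 210
864 = 4*210 + 24
210 = 8*24 + 18
24 = 1*18 + 6
18 = 3*6 + 0
gcd = 6 and 6 | 6978, so solutions exist. Divide through by 6: 144x ≡ 1163 (mod 1187).
Now find 144⁻¹ mod 1187:
1187 = 8×144 + 35
144 = 4×35 + 4
35 = 8×4 + 3
4 = 1×3 + 1
3 = 3×1 + 0
Back-substitute:
1 = 4 − 3
1 = −35 + 9·4
1 = 9·144 − 37·35
1 = −37·1187 + 305·144
So 144⁻¹ ≡ 305 (mod 1187).
Then x ≡ 305·1163 ≡ 989 (mod 1187); the smallest non-negative solution is x = 989.

989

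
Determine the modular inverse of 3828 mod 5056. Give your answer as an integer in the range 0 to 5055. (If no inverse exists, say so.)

Compute gcd(3828, 5056):
5056 = 1*3828 + 1228
3828 = 3*1228 + 144
1228 = 8*144 + 76
144 = 1*76 + 68
76 = 1*68 + 8
68 = 8*8 + 4
8 = 2*4 + 0
Since gcd = 4 > 1, 3828 is not a unit mod 5056.

no inverse exists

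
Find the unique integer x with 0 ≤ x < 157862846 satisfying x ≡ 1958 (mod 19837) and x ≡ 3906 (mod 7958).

151755008

Write x = 1958 + 19837·k. Then 19837·k ≡ 3906 − 1958 ≡ 1948 (mod 7958).
Need 19837⁻¹ mod 7958. Extended Euclid on (7958, 3921):
7958 = 2*3921 + 116
3921 = 33*116 + 93
116 = 1*93 + 23
93 = 4*23 + 1
23 = 23*1 + 0
Back-substitute:
1 = 93 − 4·23
1 = −4·116 + 5·93
1 = 5·3921 − 169·116
1 = −169·7958 + 343·3921
19837⁻¹ ≡ 343 (mod 7958), so k ≡ 343·1948 ≡ 7650 (mod 7958).
x = 1958 + 19837·7650 = 151755008.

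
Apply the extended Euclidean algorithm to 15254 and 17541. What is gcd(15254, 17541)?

Repeated division:
17541 = 1·15254 + 2287
15254 = 6·2287 + 1532
2287 = 1·1532 + 755
1532 = 2·755 + 22
755 = 34·22 + 7
22 = 3·7 + 1
7 = 7·1 + 0
gcd(15254, 17541) = 1.
Working backward:
1 = 22 − 3·7
1 = −3·755 + 103·22
1 = 103·1532 − 209·755
1 = −209·2287 + 312·1532
1 = 312·15254 − 2081·2287
1 = −2081·17541 + 2393·15254
So 1 = (-2081)·17541 + (2393)·15254.

1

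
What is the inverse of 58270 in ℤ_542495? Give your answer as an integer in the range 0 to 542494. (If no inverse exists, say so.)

no inverse exists

Compute gcd(58270, 542495):
542495 = 9×58270 + 18065
58270 = 3×18065 + 4075
18065 = 4×4075 + 1765
4075 = 2×1765 + 545
1765 = 3×545 + 130
545 = 4×130 + 25
130 = 5×25 + 5
25 = 5×5 + 0
gcd(58270, 542495) = 5 ≠ 1, so 58270 has no multiplicative inverse modulo 542495.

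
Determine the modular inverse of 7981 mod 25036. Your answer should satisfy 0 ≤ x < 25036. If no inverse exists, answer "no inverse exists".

13125

Run Euclid on (25036, 7981):
25036 = 3·7981 + 1093
7981 = 7·1093 + 330
1093 = 3·330 + 103
330 = 3·103 + 21
103 = 4·21 + 19
21 = 1·19 + 2
19 = 9·2 + 1
2 = 2·1 + 0
The gcd is 1. Working backward:
1 = 19 − 9·2
1 = −9·21 + 10·19
1 = 10·103 − 49·21
1 = −49·330 + 157·103
1 = 157·1093 − 520·330
1 = −520·7981 + 3797·1093
1 = 3797·25036 − 11911·7981
Thus 7981·(-11911) ≡ 1 (mod 25036); reducing, -11911 mod 25036 = 13125.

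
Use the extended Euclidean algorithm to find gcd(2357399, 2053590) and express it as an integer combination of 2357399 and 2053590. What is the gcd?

Repeated division:
2357399 = 1·2053590 + 303809
2053590 = 6·303809 + 230736
303809 = 1·230736 + 73073
230736 = 3·73073 + 11517
73073 = 6·11517 + 3971
11517 = 2·3971 + 3575
3971 = 1·3575 + 396
3575 = 9·396 + 11
396 = 36·11 + 0
gcd(2357399, 2053590) = 11.
Express as a combination:
11 = 3575 − 9·396
11 = −9·3971 + 10·3575
11 = 10·11517 − 29·3971
11 = −29·73073 + 184·11517
11 = 184·230736 − 581·73073
11 = −581·303809 + 765·230736
11 = 765·2053590 − 5171·303809
11 = −5171·2357399 + 5936·2053590
So 11 = (-5171)·2357399 + (5936)·2053590.

11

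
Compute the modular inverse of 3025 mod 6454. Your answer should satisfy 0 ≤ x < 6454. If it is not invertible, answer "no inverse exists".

Extended Euclidean algorithm:
6454 = 2×3025 + 404
3025 = 7×404 + 197
404 = 2×197 + 10
197 = 19×10 + 7
10 = 1×7 + 3
7 = 2×3 + 1
3 = 3×1 + 0
gcd = 1, so the inverse exists. Back-substitute:
1 = 7 − 2·3
1 = −2·10 + 3·7
1 = 3·197 − 59·10
1 = −59·404 + 121·197
1 = 121·3025 − 906·404
1 = −906·6454 + 1933·3025
So 3025·1933 ≡ 1 (mod 6454).

1933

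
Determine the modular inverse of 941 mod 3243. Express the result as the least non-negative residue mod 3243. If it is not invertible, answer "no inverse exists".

Run Euclid on (3243, 941):
3243 = 3×941 + 420
941 = 2×420 + 101
420 = 4×101 + 16
101 = 6×16 + 5
16 = 3×5 + 1
5 = 5×1 + 0
The gcd is 1. Working backward:
1 = 16 − 3·5
1 = −3·101 + 19·16
1 = 19·420 − 79·101
1 = −79·941 + 177·420
1 = 177·3243 − 610·941
Thus 941·(-610) ≡ 1 (mod 3243); reducing, -610 mod 3243 = 2633.

2633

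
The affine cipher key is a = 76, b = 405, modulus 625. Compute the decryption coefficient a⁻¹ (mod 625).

551

gcd(625, 76) by repeated division:
625 = 8·76 + 17
76 = 4·17 + 8
17 = 2·8 + 1
8 = 8·1 + 0
Since gcd(76, 625) = 1, back-substitute to write 1 as a combination:
1 = 17 − 2·8
1 = −2·76 + 9·17
1 = 9·625 − 74·76
Hence 76⁻¹ ≡ -74 ≡ 551 (mod 625).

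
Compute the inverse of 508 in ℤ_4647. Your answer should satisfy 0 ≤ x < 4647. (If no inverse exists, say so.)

gcd(4647, 508) by repeated division:
4647 = 9×508 + 75
508 = 6×75 + 58
75 = 1×58 + 17
58 = 3×17 + 7
17 = 2×7 + 3
7 = 2×3 + 1
3 = 3×1 + 0
Since gcd(508, 4647) = 1, back-substitute to write 1 as a combination:
1 = 7 − 2·3
1 = −2·17 + 5·7
1 = 5·58 − 17·17
1 = −17·75 + 22·58
1 = 22·508 − 149·75
1 = −149·4647 + 1363·508
So 508·1363 ≡ 1 (mod 4647).

1363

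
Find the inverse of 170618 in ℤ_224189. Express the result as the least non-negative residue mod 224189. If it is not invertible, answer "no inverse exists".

no inverse exists

Euclidean algorithm on 224189, 170618:
224189 = 1·170618 + 53571
170618 = 3·53571 + 9905
53571 = 5·9905 + 4046
9905 = 2·4046 + 1813
4046 = 2·1813 + 420
1813 = 4·420 + 133
420 = 3·133 + 21
133 = 6·21 + 7
21 = 3·7 + 0
gcd(170618, 224189) = 7 ≠ 1, so 170618 has no multiplicative inverse modulo 224189.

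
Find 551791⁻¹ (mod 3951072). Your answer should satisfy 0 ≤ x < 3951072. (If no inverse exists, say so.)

139951

gcd(3951072, 551791) by repeated division:
3951072 = 7·551791 + 88535
551791 = 6·88535 + 20581
88535 = 4·20581 + 6211
20581 = 3·6211 + 1948
6211 = 3·1948 + 367
1948 = 5·367 + 113
367 = 3·113 + 28
113 = 4·28 + 1
28 = 28·1 + 0
gcd = 1, so the inverse exists. Back-substitute:
1 = 113 − 4·28
1 = −4·367 + 13·113
1 = 13·1948 − 69·367
1 = −69·6211 + 220·1948
1 = 220·20581 − 729·6211
1 = −729·88535 + 3136·20581
1 = 3136·551791 − 19545·88535
1 = −19545·3951072 + 139951·551791
So 551791·139951 ≡ 1 (mod 3951072).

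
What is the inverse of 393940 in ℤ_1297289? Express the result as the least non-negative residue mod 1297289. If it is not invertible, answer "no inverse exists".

987575

Apply the Euclidean algorithm to 1297289 and 393940:
1297289 = 3*393940 + 115469
393940 = 3*115469 + 47533
115469 = 2*47533 + 20403
47533 = 2*20403 + 6727
20403 = 3*6727 + 222
6727 = 30*222 + 67
222 = 3*67 + 21
67 = 3*21 + 4
21 = 5*4 + 1
4 = 4*1 + 0
The gcd is 1. Working backward:
1 = 21 − 5·4
1 = −5·67 + 16·21
1 = 16·222 − 53·67
1 = −53·6727 + 1606·222
1 = 1606·20403 − 4871·6727
1 = −4871·47533 + 11348·20403
1 = 11348·115469 − 27567·47533
1 = −27567·393940 + 94049·115469
1 = 94049·1297289 − 309714·393940
So 393940·(-309714) ≡ 1 (mod 1297289), and -309714 ≡ 987575 (mod 1297289).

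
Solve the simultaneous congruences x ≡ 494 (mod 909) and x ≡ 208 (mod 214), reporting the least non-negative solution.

Write x = 494 + 909·k. Then 909·k ≡ 208 − 494 ≡ 142 (mod 214).
Need 909⁻¹ mod 214. Extended Euclid on (214, 53):
214 = 4*53 + 2
53 = 26*2 + 1
2 = 2*1 + 0
Back-substitute:
1 = 53 − 26·2
1 = −26·214 + 105·53
909⁻¹ ≡ 105 (mod 214), so k ≡ 105·142 ≡ 144 (mod 214).
x = 494 + 909·144 = 131390.

131390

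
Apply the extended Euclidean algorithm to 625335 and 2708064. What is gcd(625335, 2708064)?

Repeated division:
2708064 = 4×625335 + 206724
625335 = 3×206724 + 5163
206724 = 40×5163 + 204
5163 = 25×204 + 63
204 = 3×63 + 15
63 = 4×15 + 3
15 = 5×3 + 0
gcd(625335, 2708064) = 3.
Back-substituting:
3 = 63 − 4·15
3 = −4·204 + 13·63
3 = 13·5163 − 329·204
3 = −329·206724 + 13173·5163
3 = 13173·625335 − 39848·206724
3 = −39848·2708064 + 172565·625335
So 3 = (-39848)·2708064 + (172565)·625335.

3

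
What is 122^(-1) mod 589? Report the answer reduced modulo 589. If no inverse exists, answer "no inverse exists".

Apply the Euclidean algorithm to 589 and 122:
589 = 4*122 + 101
122 = 1*101 + 21
101 = 4*21 + 17
21 = 1*17 + 4
17 = 4*4 + 1
4 = 4*1 + 0
Since gcd(122, 589) = 1, back-substitute to write 1 as a combination:
1 = 17 − 4·4
1 = −4·21 + 5·17
1 = 5·101 − 24·21
1 = −24·122 + 29·101
1 = 29·589 − 140·122
Thus 122·(-140) ≡ 1 (mod 589); reducing, -140 mod 589 = 449.

449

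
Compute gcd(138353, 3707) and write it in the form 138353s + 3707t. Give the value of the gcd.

Repeated division:
138353 = 37*3707 + 1194
3707 = 3*1194 + 125
1194 = 9*125 + 69
125 = 1*69 + 56
69 = 1*56 + 13
56 = 4*13 + 4
13 = 3*4 + 1
4 = 4*1 + 0
gcd(138353, 3707) = 1.
Back-substituting:
1 = 13 − 3·4
1 = −3·56 + 13·13
1 = 13·69 − 16·56
1 = −16·125 + 29·69
1 = 29·1194 − 277·125
1 = −277·3707 + 860·1194
1 = 860·138353 − 32097·3707
So 1 = (860)·138353 + (-32097)·3707.

1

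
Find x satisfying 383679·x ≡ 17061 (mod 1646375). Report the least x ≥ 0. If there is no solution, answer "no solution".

First find gcd(383679, 1646375):
1646375 = 4·383679 + 111659
383679 = 3·111659 + 48702
111659 = 2·48702 + 14255
48702 = 3·14255 + 5937
14255 = 2·5937 + 2381
5937 = 2·2381 + 1175
2381 = 2·1175 + 31
1175 = 37·31 + 28
31 = 1·28 + 3
28 = 9·3 + 1
3 = 3·1 + 0
gcd = 1, so a unique solution mod 1646375 exists.
Back-substitute for the Bézout coefficients:
1 = 28 − 9·3
1 = −9·31 + 10·28
1 = 10·1175 − 379·31
1 = −379·2381 + 768·1175
1 = 768·5937 − 1915·2381
1 = −1915·14255 + 4598·5937
1 = 4598·48702 − 15709·14255
1 = −15709·111659 + 36016·48702
1 = 36016·383679 − 123757·111659
1 = −123757·1646375 + 531044·383679
So 383679·(531044) ≡ 1 (mod 1646375), giving 383679⁻¹ ≡ 531044.
x ≡ 383679⁻¹·17061 ≡ 531044·17061 ≡ 140059 (mod 1646375).

140059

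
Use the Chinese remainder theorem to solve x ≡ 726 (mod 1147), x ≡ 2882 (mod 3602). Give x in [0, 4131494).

3547250

Write x = 726 + 1147·k. Then 1147·k ≡ 2882 − 726 ≡ 2156 (mod 3602).
Need 1147⁻¹ mod 3602. Extended Euclid on (3602, 1147):
3602 = 3*1147 + 161
1147 = 7*161 + 20
161 = 8*20 + 1
20 = 20*1 + 0
Back-substitute:
1 = 161 − 8·20
1 = −8·1147 + 57·161
1 = 57·3602 − 179·1147
1147⁻¹ ≡ 3423 (mod 3602), so k ≡ 3423·2156 ≡ 3092 (mod 3602).
x = 726 + 1147·3092 = 3547250.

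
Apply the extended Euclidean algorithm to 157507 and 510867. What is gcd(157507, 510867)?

Euclidean algorithm:
510867 = 3×157507 + 38346
157507 = 4×38346 + 4123
38346 = 9×4123 + 1239
4123 = 3×1239 + 406
1239 = 3×406 + 21
406 = 19×21 + 7
21 = 3×7 + 0
gcd(157507, 510867) = 7.
Back-substituting:
7 = 406 − 19·21
7 = −19·1239 + 58·406
7 = 58·4123 − 193·1239
7 = −193·38346 + 1795·4123
7 = 1795·157507 − 7373·38346
7 = −7373·510867 + 23914·157507
So 7 = (-7373)·510867 + (23914)·157507.

7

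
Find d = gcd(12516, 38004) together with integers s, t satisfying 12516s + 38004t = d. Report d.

12

Euclidean algorithm:
38004 = 3·12516 + 456
12516 = 27·456 + 204
456 = 2·204 + 48
204 = 4·48 + 12
48 = 4·12 + 0
gcd(12516, 38004) = 12.
Working backward:
12 = 204 − 4·48
12 = −4·456 + 9·204
12 = 9·12516 − 247·456
12 = −247·38004 + 750·12516
So 12 = (-247)·38004 + (750)·12516.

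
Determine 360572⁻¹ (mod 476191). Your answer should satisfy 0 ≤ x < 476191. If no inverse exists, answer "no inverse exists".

Apply the Euclidean algorithm to 476191 and 360572:
476191 = 1·360572 + 115619
360572 = 3·115619 + 13715
115619 = 8·13715 + 5899
13715 = 2·5899 + 1917
5899 = 3·1917 + 148
1917 = 12·148 + 141
148 = 1·141 + 7
141 = 20·7 + 1
7 = 7·1 + 0
gcd = 1, so the inverse exists. Back-substitute:
1 = 141 − 20·7
1 = −20·148 + 21·141
1 = 21·1917 − 272·148
1 = −272·5899 + 837·1917
1 = 837·13715 − 1946·5899
1 = −1946·115619 + 16405·13715
1 = 16405·360572 − 51161·115619
1 = −51161·476191 + 67566·360572
So 360572·67566 ≡ 1 (mod 476191).

67566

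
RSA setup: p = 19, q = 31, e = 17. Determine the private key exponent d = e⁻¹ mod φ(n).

φ(n) = (p−1)(q−1) = 18·30 = 540.
Need d with 17·d ≡ 1 (mod 540). Apply the extended Euclidean algorithm:
540 = 31·17 + 13
17 = 1·13 + 4
13 = 3·4 + 1
4 = 4·1 + 0
Back-substitute:
1 = 13 − 3·4
1 = −3·17 + 4·13
1 = 4·540 − 127·17
So 17·(-127) ≡ 1 (mod 540), hence d ≡ -127 ≡ 413 (mod 540).

413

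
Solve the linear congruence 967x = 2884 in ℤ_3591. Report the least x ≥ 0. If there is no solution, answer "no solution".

1351

First find gcd(967, 3591):
3591 = 3·967 + 690
967 = 1·690 + 277
690 = 2·277 + 136
277 = 2·136 + 5
136 = 27·5 + 1
5 = 5·1 + 0
gcd = 1, so a unique solution mod 3591 exists.
Back-substitute for the Bézout coefficients:
1 = 136 − 27·5
1 = −27·277 + 55·136
1 = 55·690 − 137·277
1 = −137·967 + 192·690
1 = 192·3591 − 713·967
So 967·(-713) ≡ 1 (mod 3591), giving 967⁻¹ ≡ 2878.
x ≡ 967⁻¹·2884 ≡ 2878·2884 ≡ 1351 (mod 3591).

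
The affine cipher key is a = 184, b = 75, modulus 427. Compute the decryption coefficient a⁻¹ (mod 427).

gcd(427, 184) by repeated division:
427 = 2·184 + 59
184 = 3·59 + 7
59 = 8·7 + 3
7 = 2·3 + 1
3 = 3·1 + 0
Since gcd(184, 427) = 1, back-substitute to write 1 as a combination:
1 = 7 − 2·3
1 = −2·59 + 17·7
1 = 17·184 − 53·59
1 = −53·427 + 123·184
So 184·123 ≡ 1 (mod 427).

123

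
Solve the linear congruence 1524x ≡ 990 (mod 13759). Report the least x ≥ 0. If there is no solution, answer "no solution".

10672

First find gcd(1524, 13759):
13759 = 9*1524 + 43
1524 = 35*43 + 19
43 = 2*19 + 5
19 = 3*5 + 4
5 = 1*4 + 1
4 = 4*1 + 0
gcd = 1, so a unique solution mod 13759 exists.
Back-substitute for the Bézout coefficients:
1 = 5 − 4
1 = −19 + 4·5
1 = 4·43 − 9·19
1 = −9·1524 + 319·43
1 = 319·13759 − 2880·1524
So 1524·(-2880) ≡ 1 (mod 13759), giving 1524⁻¹ ≡ 10879.
x ≡ 1524⁻¹·990 ≡ 10879·990 ≡ 10672 (mod 13759).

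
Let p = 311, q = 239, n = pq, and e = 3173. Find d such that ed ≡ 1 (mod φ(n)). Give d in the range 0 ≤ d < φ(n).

φ(n) = (p−1)(q−1) = 310·238 = 73780.
Need d with 3173·d ≡ 1 (mod 73780). Apply the extended Euclidean algorithm:
73780 = 23·3173 + 801
3173 = 3·801 + 770
801 = 1·770 + 31
770 = 24·31 + 26
31 = 1·26 + 5
26 = 5·5 + 1
5 = 5·1 + 0
Back-substitute:
1 = 26 − 5·5
1 = −5·31 + 6·26
1 = 6·770 − 149·31
1 = −149·801 + 155·770
1 = 155·3173 − 614·801
1 = −614·73780 + 14277·3173
So 3173·14277 ≡ 1 (mod 73780), hence d = 14277.

14277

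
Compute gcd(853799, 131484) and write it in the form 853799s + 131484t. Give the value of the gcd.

Apply Euclid's algorithm to 853799 and 131484:
853799 = 6×131484 + 64895
131484 = 2×64895 + 1694
64895 = 38×1694 + 523
1694 = 3×523 + 125
523 = 4×125 + 23
125 = 5×23 + 10
23 = 2×10 + 3
10 = 3×3 + 1
3 = 3×1 + 0
gcd(853799, 131484) = 1.
Working backward:
1 = 10 − 3·3
1 = −3·23 + 7·10
1 = 7·125 − 38·23
1 = −38·523 + 159·125
1 = 159·1694 − 515·523
1 = −515·64895 + 19729·1694
1 = 19729·131484 − 39973·64895
1 = −39973·853799 + 259567·131484
So 1 = (-39973)·853799 + (259567)·131484.

1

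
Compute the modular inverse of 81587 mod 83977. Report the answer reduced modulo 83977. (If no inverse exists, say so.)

Extended Euclidean algorithm:
83977 = 1*81587 + 2390
81587 = 34*2390 + 327
2390 = 7*327 + 101
327 = 3*101 + 24
101 = 4*24 + 5
24 = 4*5 + 4
5 = 1*4 + 1
4 = 4*1 + 0
gcd = 1, so the inverse exists. Back-substitute:
1 = 5 − 4
1 = −24 + 5·5
1 = 5·101 − 21·24
1 = −21·327 + 68·101
1 = 68·2390 − 497·327
1 = −497·81587 + 16966·2390
1 = 16966·83977 − 17463·81587
Hence 81587⁻¹ ≡ -17463 ≡ 66514 (mod 83977).

66514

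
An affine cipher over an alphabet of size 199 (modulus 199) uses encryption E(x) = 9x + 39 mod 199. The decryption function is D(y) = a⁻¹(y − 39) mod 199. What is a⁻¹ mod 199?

Extended Euclidean algorithm:
199 = 22*9 + 1
9 = 9*1 + 0
gcd = 1, so the inverse exists. Back-substitute:
1 = 199 − 22·9
So 9·(-22) ≡ 1 (mod 199), and -22 ≡ 177 (mod 199).

177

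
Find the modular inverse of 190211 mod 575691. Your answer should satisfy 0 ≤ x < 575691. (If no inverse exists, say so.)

Run Euclid on (575691, 190211):
575691 = 3*190211 + 5058
190211 = 37*5058 + 3065
5058 = 1*3065 + 1993
3065 = 1*1993 + 1072
1993 = 1*1072 + 921
1072 = 1*921 + 151
921 = 6*151 + 15
151 = 10*15 + 1
15 = 15*1 + 0
The gcd is 1. Working backward:
1 = 151 − 10·15
1 = −10·921 + 61·151
1 = 61·1072 − 71·921
1 = −71·1993 + 132·1072
1 = 132·3065 − 203·1993
1 = −203·5058 + 335·3065
1 = 335·190211 − 12598·5058
1 = −12598·575691 + 38129·190211
So 190211·38129 ≡ 1 (mod 575691).

38129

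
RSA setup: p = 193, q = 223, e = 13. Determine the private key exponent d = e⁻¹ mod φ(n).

29509

φ(n) = (p−1)(q−1) = 192·222 = 42624.
Need d with 13·d ≡ 1 (mod 42624). Apply the extended Euclidean algorithm:
42624 = 3278*13 + 10
13 = 1*10 + 3
10 = 3*3 + 1
3 = 3*1 + 0
Back-substitute:
1 = 10 − 3·3
1 = −3·13 + 4·10
1 = 4·42624 − 13115·13
So 13·(-13115) ≡ 1 (mod 42624), hence d ≡ -13115 ≡ 29509 (mod 42624).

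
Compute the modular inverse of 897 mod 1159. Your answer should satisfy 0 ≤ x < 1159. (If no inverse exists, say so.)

Run Euclid on (1159, 897):
1159 = 1×897 + 262
897 = 3×262 + 111
262 = 2×111 + 40
111 = 2×40 + 31
40 = 1×31 + 9
31 = 3×9 + 4
9 = 2×4 + 1
4 = 4×1 + 0
gcd = 1, so the inverse exists. Back-substitute:
1 = 9 − 2·4
1 = −2·31 + 7·9
1 = 7·40 − 9·31
1 = −9·111 + 25·40
1 = 25·262 − 59·111
1 = −59·897 + 202·262
1 = 202·1159 − 261·897
So 897·(-261) ≡ 1 (mod 1159), and -261 ≡ 898 (mod 1159).

898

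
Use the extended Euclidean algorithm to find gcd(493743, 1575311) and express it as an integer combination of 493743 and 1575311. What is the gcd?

1

Euclidean algorithm:
1575311 = 3×493743 + 94082
493743 = 5×94082 + 23333
94082 = 4×23333 + 750
23333 = 31×750 + 83
750 = 9×83 + 3
83 = 27×3 + 2
3 = 1×2 + 1
2 = 2×1 + 0
gcd(493743, 1575311) = 1.
Back-substituting:
1 = 3 − 2
1 = −83 + 28·3
1 = 28·750 − 253·83
1 = −253·23333 + 7871·750
1 = 7871·94082 − 31737·23333
1 = −31737·493743 + 166556·94082
1 = 166556·1575311 − 531405·493743
So 1 = (166556)·1575311 + (-531405)·493743.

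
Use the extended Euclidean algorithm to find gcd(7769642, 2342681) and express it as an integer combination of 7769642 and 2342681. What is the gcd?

1

Euclidean algorithm:
7769642 = 3·2342681 + 741599
2342681 = 3·741599 + 117884
741599 = 6·117884 + 34295
117884 = 3·34295 + 14999
34295 = 2·14999 + 4297
14999 = 3·4297 + 2108
4297 = 2·2108 + 81
2108 = 26·81 + 2
81 = 40·2 + 1
2 = 2·1 + 0
gcd(7769642, 2342681) = 1.
Working backward:
1 = 81 − 40·2
1 = −40·2108 + 1041·81
1 = 1041·4297 − 2122·2108
1 = −2122·14999 + 7407·4297
1 = 7407·34295 − 16936·14999
1 = −16936·117884 + 58215·34295
1 = 58215·741599 − 366226·117884
1 = −366226·2342681 + 1156893·741599
1 = 1156893·7769642 − 3836905·2342681
So 1 = (1156893)·7769642 + (-3836905)·2342681.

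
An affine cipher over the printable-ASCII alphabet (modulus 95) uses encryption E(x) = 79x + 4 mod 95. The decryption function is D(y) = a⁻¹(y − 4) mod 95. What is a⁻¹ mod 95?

89

Run Euclid on (95, 79):
95 = 1×79 + 16
79 = 4×16 + 15
16 = 1×15 + 1
15 = 15×1 + 0
Since gcd(79, 95) = 1, back-substitute to write 1 as a combination:
1 = 16 − 15
1 = −79 + 5·16
1 = 5·95 − 6·79
So 79·(-6) ≡ 1 (mod 95), and -6 ≡ 89 (mod 95).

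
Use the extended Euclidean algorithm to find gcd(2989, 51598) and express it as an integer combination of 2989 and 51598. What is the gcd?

1

Apply Euclid's algorithm to 51598 and 2989:
51598 = 17*2989 + 785
2989 = 3*785 + 634
785 = 1*634 + 151
634 = 4*151 + 30
151 = 5*30 + 1
30 = 30*1 + 0
gcd(2989, 51598) = 1.
Express as a combination:
1 = 151 − 5·30
1 = −5·634 + 21·151
1 = 21·785 − 26·634
1 = −26·2989 + 99·785
1 = 99·51598 − 1709·2989
So 1 = (99)·51598 + (-1709)·2989.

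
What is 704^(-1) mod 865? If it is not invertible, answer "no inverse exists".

Run Euclid on (865, 704):
865 = 1·704 + 161
704 = 4·161 + 60
161 = 2·60 + 41
60 = 1·41 + 19
41 = 2·19 + 3
19 = 6·3 + 1
3 = 3·1 + 0
Since gcd(704, 865) = 1, back-substitute to write 1 as a combination:
1 = 19 − 6·3
1 = −6·41 + 13·19
1 = 13·60 − 19·41
1 = −19·161 + 51·60
1 = 51·704 − 223·161
1 = −223·865 + 274·704
So 704·274 ≡ 1 (mod 865).

274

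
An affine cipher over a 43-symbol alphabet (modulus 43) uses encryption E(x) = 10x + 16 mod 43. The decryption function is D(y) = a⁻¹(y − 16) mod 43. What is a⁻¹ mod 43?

gcd(43, 10) by repeated division:
43 = 4*10 + 3
10 = 3*3 + 1
3 = 3*1 + 0
gcd = 1, so the inverse exists. Back-substitute:
1 = 10 − 3·3
1 = −3·43 + 13·10
So 10·13 ≡ 1 (mod 43).

13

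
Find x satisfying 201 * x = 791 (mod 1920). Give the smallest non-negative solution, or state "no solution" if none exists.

no solution

gcd(201, 1920):
1920 = 9·201 + 111
201 = 1·111 + 90
111 = 1·90 + 21
90 = 4·21 + 6
21 = 3·6 + 3
6 = 2·3 + 0
gcd = 3, but 3 ∤ 791, so the congruence has no solution.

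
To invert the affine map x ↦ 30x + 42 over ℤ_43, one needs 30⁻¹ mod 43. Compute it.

Run Euclid on (43, 30):
43 = 1·30 + 13
30 = 2·13 + 4
13 = 3·4 + 1
4 = 4·1 + 0
The gcd is 1. Working backward:
1 = 13 − 3·4
1 = −3·30 + 7·13
1 = 7·43 − 10·30
Thus 30·(-10) ≡ 1 (mod 43); reducing, -10 mod 43 = 33.

33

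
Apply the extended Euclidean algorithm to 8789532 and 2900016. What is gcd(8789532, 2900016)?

Euclidean algorithm:
8789532 = 3·2900016 + 89484
2900016 = 32·89484 + 36528
89484 = 2·36528 + 16428
36528 = 2·16428 + 3672
16428 = 4·3672 + 1740
3672 = 2·1740 + 192
1740 = 9·192 + 12
192 = 16·12 + 0
gcd(8789532, 2900016) = 12.
Express as a combination:
12 = 1740 − 9·192
12 = −9·3672 + 19·1740
12 = 19·16428 − 85·3672
12 = −85·36528 + 189·16428
12 = 189·89484 − 463·36528
12 = −463·2900016 + 15005·89484
12 = 15005·8789532 − 45478·2900016
So 12 = (15005)·8789532 + (-45478)·2900016.

12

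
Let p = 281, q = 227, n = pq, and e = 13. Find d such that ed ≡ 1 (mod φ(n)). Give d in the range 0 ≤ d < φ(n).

φ(n) = (p−1)(q−1) = 280·226 = 63280.
Need d with 13·d ≡ 1 (mod 63280). Apply the extended Euclidean algorithm:
63280 = 4867×13 + 9
13 = 1×9 + 4
9 = 2×4 + 1
4 = 4×1 + 0
Back-substitute:
1 = 9 − 2·4
1 = −2·13 + 3·9
1 = 3·63280 − 14603·13
So 13·(-14603) ≡ 1 (mod 63280), hence d ≡ -14603 ≡ 48677 (mod 63280).

48677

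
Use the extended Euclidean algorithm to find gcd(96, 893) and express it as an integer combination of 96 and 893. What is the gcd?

1

Repeated division:
893 = 9×96 + 29
96 = 3×29 + 9
29 = 3×9 + 2
9 = 4×2 + 1
2 = 2×1 + 0
gcd(96, 893) = 1.
Express as a combination:
1 = 9 − 4·2
1 = −4·29 + 13·9
1 = 13·96 − 43·29
1 = −43·893 + 400·96
So 1 = (-43)·893 + (400)·96.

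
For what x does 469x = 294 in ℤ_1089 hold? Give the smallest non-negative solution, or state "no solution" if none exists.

First find gcd(469, 1089):
1089 = 2*469 + 151
469 = 3*151 + 16
151 = 9*16 + 7
16 = 2*7 + 2
7 = 3*2 + 1
2 = 2*1 + 0
gcd = 1, so a unique solution mod 1089 exists.
Back-substitute for the Bézout coefficients:
1 = 7 − 3·2
1 = −3·16 + 7·7
1 = 7·151 − 66·16
1 = −66·469 + 205·151
1 = 205·1089 − 476·469
So 469·(-476) ≡ 1 (mod 1089), giving 469⁻¹ ≡ 613.
x ≡ 469⁻¹·294 ≡ 613·294 ≡ 537 (mod 1089).

537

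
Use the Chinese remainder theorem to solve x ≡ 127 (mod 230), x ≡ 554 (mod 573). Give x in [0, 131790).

Write x = 127 + 230·k. Then 230·k ≡ 554 − 127 ≡ 427 (mod 573).
Need 230⁻¹ mod 573. Extended Euclid on (573, 230):
573 = 2*230 + 113
230 = 2*113 + 4
113 = 28*4 + 1
4 = 4*1 + 0
Back-substitute:
1 = 113 − 28·4
1 = −28·230 + 57·113
1 = 57·573 − 142·230
230⁻¹ ≡ 431 (mod 573), so k ≡ 431·427 ≡ 104 (mod 573).
x = 127 + 230·104 = 24047.

24047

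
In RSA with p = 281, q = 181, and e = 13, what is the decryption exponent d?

3877

φ(n) = (p−1)(q−1) = 280·180 = 50400.
Need d with 13·d ≡ 1 (mod 50400). Apply the extended Euclidean algorithm:
50400 = 3876·13 + 12
13 = 1·12 + 1
12 = 12·1 + 0
Back-substitute:
1 = 13 − 12
1 = −50400 + 3877·13
So 13·3877 ≡ 1 (mod 50400), hence d = 3877.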